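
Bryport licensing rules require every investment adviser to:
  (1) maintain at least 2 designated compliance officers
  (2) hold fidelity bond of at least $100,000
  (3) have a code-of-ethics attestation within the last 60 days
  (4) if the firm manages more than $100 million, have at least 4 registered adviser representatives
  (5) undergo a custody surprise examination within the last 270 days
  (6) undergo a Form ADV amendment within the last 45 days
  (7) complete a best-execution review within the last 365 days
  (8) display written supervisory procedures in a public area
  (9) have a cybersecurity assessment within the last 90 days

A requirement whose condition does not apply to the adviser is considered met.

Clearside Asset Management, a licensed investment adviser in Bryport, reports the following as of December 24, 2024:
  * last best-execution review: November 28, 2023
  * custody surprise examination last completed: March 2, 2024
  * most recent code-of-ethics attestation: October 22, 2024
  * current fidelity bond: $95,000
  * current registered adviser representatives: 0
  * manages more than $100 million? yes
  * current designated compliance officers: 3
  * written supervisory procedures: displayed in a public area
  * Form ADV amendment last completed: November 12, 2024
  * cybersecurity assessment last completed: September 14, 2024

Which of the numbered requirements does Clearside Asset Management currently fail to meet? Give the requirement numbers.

1. designated compliance officers 3 ≥ 2 → met
2. fidelity bond $95,000 < $100,000 → not met
3. code-of-ethics attestation 63 days ago vs limit 60 → not met
4. condition 'manages more than $100 million' holds; registered adviser representatives 0 < 4 → not met
5. custody surprise examination 297 days ago vs limit 270 → not met
6. Form ADV amendment 42 days ago vs limit 45 → met
7. best-execution review 392 days ago vs limit 365 → not met
8. written supervisory procedures present → met
9. cybersecurity assessment 101 days ago vs limit 90 → not met
Not met: 2, 3, 4, 5, 7, 9

2, 3, 4, 5, 7, 9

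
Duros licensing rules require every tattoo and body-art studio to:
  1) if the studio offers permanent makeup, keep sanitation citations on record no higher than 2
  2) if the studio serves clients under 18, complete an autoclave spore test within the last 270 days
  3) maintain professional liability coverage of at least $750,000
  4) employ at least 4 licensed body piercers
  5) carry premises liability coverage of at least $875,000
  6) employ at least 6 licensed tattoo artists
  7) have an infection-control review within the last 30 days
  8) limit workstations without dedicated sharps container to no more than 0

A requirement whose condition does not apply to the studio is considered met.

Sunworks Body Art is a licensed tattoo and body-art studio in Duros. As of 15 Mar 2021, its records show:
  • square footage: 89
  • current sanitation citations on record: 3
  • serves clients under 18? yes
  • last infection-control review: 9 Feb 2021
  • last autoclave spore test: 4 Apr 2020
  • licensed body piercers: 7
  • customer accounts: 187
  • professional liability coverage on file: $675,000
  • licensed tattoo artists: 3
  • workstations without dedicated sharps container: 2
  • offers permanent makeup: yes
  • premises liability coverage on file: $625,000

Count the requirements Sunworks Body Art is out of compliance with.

7

1. condition 'offers permanent makeup' holds; sanitation citations on record 3 > 2 → not met
2. condition 'serves clients under 18' holds; autoclave spore test 345 days ago vs limit 270 → not met
3. professional liability coverage $675,000 < $750,000 → not met
4. licensed body piercers 7 ≥ 4 → met
5. premises liability coverage $625,000 < $875,000 → not met
6. licensed tattoo artists 3 < 6 → not met
7. infection-control review 34 days ago vs limit 30 → not met
8. workstations without dedicated sharps container 2 > 0 → not met
Not met: 7 of 8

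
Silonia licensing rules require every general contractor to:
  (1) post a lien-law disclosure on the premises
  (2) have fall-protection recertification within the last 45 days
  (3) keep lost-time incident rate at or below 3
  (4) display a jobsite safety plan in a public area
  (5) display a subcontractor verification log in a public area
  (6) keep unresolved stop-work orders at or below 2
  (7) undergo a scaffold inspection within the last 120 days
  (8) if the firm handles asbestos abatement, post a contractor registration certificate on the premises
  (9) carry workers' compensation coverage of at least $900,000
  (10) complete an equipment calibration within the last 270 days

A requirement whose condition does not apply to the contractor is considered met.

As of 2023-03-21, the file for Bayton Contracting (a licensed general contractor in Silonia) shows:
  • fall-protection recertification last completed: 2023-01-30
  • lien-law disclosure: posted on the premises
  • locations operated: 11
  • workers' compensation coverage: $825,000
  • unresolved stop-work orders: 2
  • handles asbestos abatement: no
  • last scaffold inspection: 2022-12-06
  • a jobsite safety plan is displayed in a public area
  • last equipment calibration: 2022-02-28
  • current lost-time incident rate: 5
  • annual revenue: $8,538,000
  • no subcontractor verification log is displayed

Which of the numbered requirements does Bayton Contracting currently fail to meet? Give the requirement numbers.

1. lien-law disclosure present → met
2. fall-protection recertification 50 days ago vs limit 45 → not met
3. lost-time incident rate 5 > 3 → not met
4. jobsite safety plan present → met
5. subcontractor verification log absent → not met
6. unresolved stop-work orders 2 ≤ 2 → met
7. scaffold inspection 105 days ago vs limit 120 → met
8. condition 'handles asbestos abatement' does not hold → requirement n/a → met
9. workers' compensation coverage $825,000 < $900,000 → not met
10. equipment calibration 386 days ago vs limit 270 → not met
Not met: 2, 3, 5, 9, 10

2, 3, 5, 9, 10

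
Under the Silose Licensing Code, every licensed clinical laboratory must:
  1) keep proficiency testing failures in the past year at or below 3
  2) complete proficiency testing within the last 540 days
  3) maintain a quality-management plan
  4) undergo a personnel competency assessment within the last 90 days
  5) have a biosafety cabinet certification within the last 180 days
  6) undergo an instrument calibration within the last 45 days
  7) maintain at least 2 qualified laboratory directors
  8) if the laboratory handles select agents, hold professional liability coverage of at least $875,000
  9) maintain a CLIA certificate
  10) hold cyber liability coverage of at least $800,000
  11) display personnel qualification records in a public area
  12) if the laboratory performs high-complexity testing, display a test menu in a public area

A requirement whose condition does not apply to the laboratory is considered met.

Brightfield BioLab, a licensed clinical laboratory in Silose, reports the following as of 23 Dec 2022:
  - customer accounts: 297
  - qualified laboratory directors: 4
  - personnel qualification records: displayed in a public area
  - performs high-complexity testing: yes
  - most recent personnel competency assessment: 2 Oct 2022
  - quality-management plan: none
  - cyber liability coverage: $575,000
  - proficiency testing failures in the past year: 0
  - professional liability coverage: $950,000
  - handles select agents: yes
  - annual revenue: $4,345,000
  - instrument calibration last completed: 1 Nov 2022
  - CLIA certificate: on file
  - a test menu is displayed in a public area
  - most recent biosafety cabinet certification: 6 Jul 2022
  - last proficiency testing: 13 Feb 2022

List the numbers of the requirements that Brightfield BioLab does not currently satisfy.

1. proficiency testing failures in the past year 0 ≤ 3 → met
2. proficiency testing 313 days ago vs limit 540 → met
3. quality-management plan absent → not met
4. personnel competency assessment 82 days ago vs limit 90 → met
5. biosafety cabinet certification 170 days ago vs limit 180 → met
6. instrument calibration 52 days ago vs limit 45 → not met
7. qualified laboratory directors 4 ≥ 2 → met
8. condition 'handles select agents' holds; professional liability coverage $950,000 ≥ $875,000 → met
9. CLIA certificate present → met
10. cyber liability coverage $575,000 < $800,000 → not met
11. personnel qualification records present → met
12. condition 'performs high-complexity testing' holds; test menu present → met
Not met: 3, 6, 10

3, 6, 10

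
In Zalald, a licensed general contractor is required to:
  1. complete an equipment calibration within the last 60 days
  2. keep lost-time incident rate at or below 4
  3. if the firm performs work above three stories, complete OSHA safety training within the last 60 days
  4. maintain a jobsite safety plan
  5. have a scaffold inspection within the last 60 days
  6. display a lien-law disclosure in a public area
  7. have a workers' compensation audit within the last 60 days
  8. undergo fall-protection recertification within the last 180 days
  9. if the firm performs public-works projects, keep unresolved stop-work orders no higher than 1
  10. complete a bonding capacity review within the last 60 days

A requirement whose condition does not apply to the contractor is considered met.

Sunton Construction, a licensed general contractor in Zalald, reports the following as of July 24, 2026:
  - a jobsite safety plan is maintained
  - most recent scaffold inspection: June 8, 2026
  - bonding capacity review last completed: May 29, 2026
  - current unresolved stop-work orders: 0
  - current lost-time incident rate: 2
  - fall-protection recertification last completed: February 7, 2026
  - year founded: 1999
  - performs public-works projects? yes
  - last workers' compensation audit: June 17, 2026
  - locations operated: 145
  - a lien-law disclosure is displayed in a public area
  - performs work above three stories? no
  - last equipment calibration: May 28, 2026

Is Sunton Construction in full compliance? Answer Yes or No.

Yes

1. equipment calibration 57 days ago vs limit 60 → met
2. lost-time incident rate 2 ≤ 4 → met
3. condition 'performs work above three stories' does not hold → requirement n/a → met
4. jobsite safety plan present → met
5. scaffold inspection 46 days ago vs limit 60 → met
6. lien-law disclosure present → met
7. workers' compensation audit 37 days ago vs limit 60 → met
8. fall-protection recertification 167 days ago vs limit 180 → met
9. condition 'performs public-works projects' holds; unresolved stop-work orders 0 ≤ 1 → met
10. bonding capacity review 56 days ago vs limit 60 → met
All met.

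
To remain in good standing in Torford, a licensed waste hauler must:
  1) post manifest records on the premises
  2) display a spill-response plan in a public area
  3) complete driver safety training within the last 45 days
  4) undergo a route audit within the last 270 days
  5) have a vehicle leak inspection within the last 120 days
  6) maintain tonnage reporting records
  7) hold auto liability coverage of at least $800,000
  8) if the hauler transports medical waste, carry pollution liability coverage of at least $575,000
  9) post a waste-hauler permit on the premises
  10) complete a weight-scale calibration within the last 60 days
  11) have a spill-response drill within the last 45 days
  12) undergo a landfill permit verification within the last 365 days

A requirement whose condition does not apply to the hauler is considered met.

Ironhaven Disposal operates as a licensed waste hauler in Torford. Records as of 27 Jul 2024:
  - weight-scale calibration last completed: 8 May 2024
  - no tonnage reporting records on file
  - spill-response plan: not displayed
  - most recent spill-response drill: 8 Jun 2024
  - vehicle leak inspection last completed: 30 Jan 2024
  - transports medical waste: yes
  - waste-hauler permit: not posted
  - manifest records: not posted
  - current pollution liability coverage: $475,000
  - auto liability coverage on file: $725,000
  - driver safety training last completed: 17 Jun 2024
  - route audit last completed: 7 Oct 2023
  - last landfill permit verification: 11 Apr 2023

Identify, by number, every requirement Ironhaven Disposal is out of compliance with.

1, 2, 4, 5, 6, 7, 8, 9, 10, 11, 12

1. manifest records absent → not met
2. spill-response plan absent → not met
3. driver safety training 40 days ago vs limit 45 → met
4. route audit 294 days ago vs limit 270 → not met
5. vehicle leak inspection 179 days ago vs limit 120 → not met
6. tonnage reporting records absent → not met
7. auto liability coverage $725,000 < $800,000 → not met
8. condition 'transports medical waste' holds; pollution liability coverage $475,000 < $575,000 → not met
9. waste-hauler permit absent → not met
10. weight-scale calibration 80 days ago vs limit 60 → not met
11. spill-response drill 49 days ago vs limit 45 → not met
12. landfill permit verification 473 days ago vs limit 365 → not met
Not met: 1, 2, 4, 5, 6, 7, 8, 9, 10, 11, 12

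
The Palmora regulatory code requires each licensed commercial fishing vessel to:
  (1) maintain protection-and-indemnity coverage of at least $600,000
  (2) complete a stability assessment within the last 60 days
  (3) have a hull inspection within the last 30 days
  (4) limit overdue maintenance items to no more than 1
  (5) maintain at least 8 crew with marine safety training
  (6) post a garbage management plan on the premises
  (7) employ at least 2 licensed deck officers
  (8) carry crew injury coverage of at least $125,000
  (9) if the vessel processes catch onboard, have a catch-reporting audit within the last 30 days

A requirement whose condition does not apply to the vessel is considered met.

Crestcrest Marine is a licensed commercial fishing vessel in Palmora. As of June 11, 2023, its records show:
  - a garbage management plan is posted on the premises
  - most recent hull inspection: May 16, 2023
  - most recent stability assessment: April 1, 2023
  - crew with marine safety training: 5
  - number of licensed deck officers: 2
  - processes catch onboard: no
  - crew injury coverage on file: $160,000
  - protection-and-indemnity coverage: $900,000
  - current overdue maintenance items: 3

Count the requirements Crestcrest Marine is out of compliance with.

1. protection-and-indemnity coverage $900,000 ≥ $600,000 → met
2. stability assessment 71 days ago vs limit 60 → not met
3. hull inspection 26 days ago vs limit 30 → met
4. overdue maintenance items 3 > 1 → not met
5. crew with marine safety training 5 < 8 → not met
6. garbage management plan present → met
7. licensed deck officers 2 ≥ 2 → met
8. crew injury coverage $160,000 ≥ $125,000 → met
9. condition 'processes catch onboard' does not hold → requirement n/a → met
Not met: 3 of 9

3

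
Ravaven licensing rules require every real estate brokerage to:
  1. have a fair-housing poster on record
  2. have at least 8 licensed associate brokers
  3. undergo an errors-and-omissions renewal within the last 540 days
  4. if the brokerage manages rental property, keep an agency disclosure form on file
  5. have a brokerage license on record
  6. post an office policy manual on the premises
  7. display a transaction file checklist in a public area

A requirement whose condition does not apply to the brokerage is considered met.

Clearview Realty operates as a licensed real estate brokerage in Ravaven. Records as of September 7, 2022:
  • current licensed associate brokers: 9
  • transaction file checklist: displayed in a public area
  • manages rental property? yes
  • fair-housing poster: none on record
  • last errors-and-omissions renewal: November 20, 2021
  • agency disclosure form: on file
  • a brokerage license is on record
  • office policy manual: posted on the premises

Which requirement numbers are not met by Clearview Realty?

1. fair-housing poster absent → not met
2. licensed associate brokers 9 ≥ 8 → met
3. errors-and-omissions renewal 291 days ago vs limit 540 → met
4. condition 'manages rental property' holds; agency disclosure form present → met
5. brokerage license present → met
6. office policy manual present → met
7. transaction file checklist present → met
Not met: 1

1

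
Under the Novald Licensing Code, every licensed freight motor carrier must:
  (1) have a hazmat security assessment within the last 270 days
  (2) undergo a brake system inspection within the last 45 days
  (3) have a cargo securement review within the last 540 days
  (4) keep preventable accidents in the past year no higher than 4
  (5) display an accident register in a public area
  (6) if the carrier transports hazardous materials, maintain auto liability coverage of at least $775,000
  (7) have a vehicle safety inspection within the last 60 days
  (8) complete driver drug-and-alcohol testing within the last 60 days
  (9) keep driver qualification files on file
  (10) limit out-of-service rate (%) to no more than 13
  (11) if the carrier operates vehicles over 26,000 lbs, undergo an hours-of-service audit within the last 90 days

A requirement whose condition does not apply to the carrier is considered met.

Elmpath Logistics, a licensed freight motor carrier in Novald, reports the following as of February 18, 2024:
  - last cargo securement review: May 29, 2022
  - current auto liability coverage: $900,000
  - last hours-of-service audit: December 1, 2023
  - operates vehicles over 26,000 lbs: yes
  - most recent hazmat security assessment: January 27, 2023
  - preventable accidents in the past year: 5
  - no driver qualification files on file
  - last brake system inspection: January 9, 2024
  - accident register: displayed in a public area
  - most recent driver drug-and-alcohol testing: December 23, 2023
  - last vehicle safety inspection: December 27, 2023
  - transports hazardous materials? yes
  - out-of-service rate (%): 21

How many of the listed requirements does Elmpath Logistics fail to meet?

1. hazmat security assessment 387 days ago vs limit 270 → not met
2. brake system inspection 40 days ago vs limit 45 → met
3. cargo securement review 630 days ago vs limit 540 → not met
4. preventable accidents in the past year 5 > 4 → not met
5. accident register present → met
6. condition 'transports hazardous materials' holds; auto liability coverage $900,000 ≥ $775,000 → met
7. vehicle safety inspection 53 days ago vs limit 60 → met
8. driver drug-and-alcohol testing 57 days ago vs limit 60 → met
9. driver qualification files absent → not met
10. out-of-service rate (%) 21 > 13 → not met
11. condition 'operates vehicles over 26,000 lbs' holds; hours-of-service audit 79 days ago vs limit 90 → met
Not met: 5 of 11

5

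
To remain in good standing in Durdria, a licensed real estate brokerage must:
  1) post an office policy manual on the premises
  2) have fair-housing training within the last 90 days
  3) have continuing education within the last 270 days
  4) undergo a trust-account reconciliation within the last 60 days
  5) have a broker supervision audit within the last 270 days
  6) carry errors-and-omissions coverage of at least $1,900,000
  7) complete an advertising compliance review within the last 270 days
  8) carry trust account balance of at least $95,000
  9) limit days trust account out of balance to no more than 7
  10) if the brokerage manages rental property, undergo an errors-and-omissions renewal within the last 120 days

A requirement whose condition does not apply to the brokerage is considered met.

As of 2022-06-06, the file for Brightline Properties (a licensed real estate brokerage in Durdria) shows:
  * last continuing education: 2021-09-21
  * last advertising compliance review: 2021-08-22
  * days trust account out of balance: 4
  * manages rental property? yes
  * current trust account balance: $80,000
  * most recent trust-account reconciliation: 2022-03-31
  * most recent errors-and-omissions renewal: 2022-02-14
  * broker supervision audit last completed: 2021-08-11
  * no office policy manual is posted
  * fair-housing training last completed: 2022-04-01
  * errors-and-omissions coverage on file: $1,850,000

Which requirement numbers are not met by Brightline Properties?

1, 4, 5, 6, 7, 8

1. office policy manual absent → not met
2. fair-housing training 66 days ago vs limit 90 → met
3. continuing education 258 days ago vs limit 270 → met
4. trust-account reconciliation 67 days ago vs limit 60 → not met
5. broker supervision audit 299 days ago vs limit 270 → not met
6. errors-and-omissions coverage $1,850,000 < $1,900,000 → not met
7. advertising compliance review 288 days ago vs limit 270 → not met
8. trust account balance $80,000 < $95,000 → not met
9. days trust account out of balance 4 ≤ 7 → met
10. condition 'manages rental property' holds; errors-and-omissions renewal 112 days ago vs limit 120 → met
Not met: 1, 4, 5, 6, 7, 8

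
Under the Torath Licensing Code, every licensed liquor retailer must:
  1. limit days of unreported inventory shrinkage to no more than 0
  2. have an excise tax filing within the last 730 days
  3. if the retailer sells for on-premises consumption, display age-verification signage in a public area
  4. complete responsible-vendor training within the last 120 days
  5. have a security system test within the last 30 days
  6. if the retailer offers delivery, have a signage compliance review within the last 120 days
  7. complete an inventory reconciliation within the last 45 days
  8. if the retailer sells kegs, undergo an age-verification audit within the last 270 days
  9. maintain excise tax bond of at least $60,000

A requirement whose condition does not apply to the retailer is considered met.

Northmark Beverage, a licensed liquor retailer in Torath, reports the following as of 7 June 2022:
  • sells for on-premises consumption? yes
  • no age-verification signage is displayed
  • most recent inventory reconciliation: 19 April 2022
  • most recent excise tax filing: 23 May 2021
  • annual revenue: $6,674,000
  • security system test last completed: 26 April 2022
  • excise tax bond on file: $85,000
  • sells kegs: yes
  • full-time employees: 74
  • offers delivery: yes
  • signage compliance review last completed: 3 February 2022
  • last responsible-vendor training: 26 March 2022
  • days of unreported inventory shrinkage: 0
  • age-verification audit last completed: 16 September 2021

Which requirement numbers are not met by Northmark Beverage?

3, 5, 6, 7

1. days of unreported inventory shrinkage 0 ≤ 0 → met
2. excise tax filing 380 days ago vs limit 730 → met
3. condition 'sells for on-premises consumption' holds; age-verification signage absent → not met
4. responsible-vendor training 73 days ago vs limit 120 → met
5. security system test 42 days ago vs limit 30 → not met
6. condition 'offers delivery' holds; signage compliance review 124 days ago vs limit 120 → not met
7. inventory reconciliation 49 days ago vs limit 45 → not met
8. condition 'sells kegs' holds; age-verification audit 264 days ago vs limit 270 → met
9. excise tax bond $85,000 ≥ $60,000 → met
Not met: 3, 5, 6, 7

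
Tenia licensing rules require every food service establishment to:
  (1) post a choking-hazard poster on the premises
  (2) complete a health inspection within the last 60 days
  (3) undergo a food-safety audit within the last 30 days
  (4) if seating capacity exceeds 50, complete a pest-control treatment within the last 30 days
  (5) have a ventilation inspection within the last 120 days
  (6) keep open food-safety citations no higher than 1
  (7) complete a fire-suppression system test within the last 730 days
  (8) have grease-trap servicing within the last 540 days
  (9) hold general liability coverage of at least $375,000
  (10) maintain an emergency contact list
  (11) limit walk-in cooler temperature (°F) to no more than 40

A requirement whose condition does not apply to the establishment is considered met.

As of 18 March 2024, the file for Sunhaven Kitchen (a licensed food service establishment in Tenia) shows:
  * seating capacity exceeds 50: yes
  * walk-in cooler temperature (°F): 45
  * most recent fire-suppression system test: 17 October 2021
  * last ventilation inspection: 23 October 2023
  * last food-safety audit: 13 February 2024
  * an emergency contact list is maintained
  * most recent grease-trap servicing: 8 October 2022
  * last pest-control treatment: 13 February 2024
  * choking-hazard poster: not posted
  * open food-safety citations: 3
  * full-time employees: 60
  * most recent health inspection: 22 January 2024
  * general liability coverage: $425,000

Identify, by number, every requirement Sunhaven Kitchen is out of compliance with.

1. choking-hazard poster absent → not met
2. health inspection 56 days ago vs limit 60 → met
3. food-safety audit 34 days ago vs limit 30 → not met
4. condition 'seating capacity exceeds 50' holds; pest-control treatment 34 days ago vs limit 30 → not met
5. ventilation inspection 147 days ago vs limit 120 → not met
6. open food-safety citations 3 > 1 → not met
7. fire-suppression system test 883 days ago vs limit 730 → not met
8. grease-trap servicing 527 days ago vs limit 540 → met
9. general liability coverage $425,000 ≥ $375,000 → met
10. emergency contact list present → met
11. walk-in cooler temperature (°F) 45 > 40 → not met
Not met: 1, 3, 4, 5, 6, 7, 11

1, 3, 4, 5, 6, 7, 11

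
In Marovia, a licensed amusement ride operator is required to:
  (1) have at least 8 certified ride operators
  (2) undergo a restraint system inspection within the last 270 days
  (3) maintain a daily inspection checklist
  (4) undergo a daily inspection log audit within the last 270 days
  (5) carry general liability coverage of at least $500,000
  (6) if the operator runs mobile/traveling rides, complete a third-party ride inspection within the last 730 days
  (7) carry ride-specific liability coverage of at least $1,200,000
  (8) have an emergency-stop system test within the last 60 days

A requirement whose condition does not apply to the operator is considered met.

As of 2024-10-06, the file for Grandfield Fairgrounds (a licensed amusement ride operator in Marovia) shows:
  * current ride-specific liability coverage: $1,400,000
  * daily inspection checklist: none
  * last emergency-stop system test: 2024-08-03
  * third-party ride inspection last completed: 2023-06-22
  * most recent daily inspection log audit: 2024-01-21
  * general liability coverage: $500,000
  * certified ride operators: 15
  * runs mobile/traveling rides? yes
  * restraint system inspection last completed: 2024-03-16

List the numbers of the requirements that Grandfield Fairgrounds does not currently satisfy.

3, 8

1. certified ride operators 15 ≥ 8 → met
2. restraint system inspection 204 days ago vs limit 270 → met
3. daily inspection checklist absent → not met
4. daily inspection log audit 259 days ago vs limit 270 → met
5. general liability coverage $500,000 ≥ $500,000 → met
6. condition 'runs mobile/traveling rides' holds; third-party ride inspection 472 days ago vs limit 730 → met
7. ride-specific liability coverage $1,400,000 ≥ $1,200,000 → met
8. emergency-stop system test 64 days ago vs limit 60 → not met
Not met: 3, 8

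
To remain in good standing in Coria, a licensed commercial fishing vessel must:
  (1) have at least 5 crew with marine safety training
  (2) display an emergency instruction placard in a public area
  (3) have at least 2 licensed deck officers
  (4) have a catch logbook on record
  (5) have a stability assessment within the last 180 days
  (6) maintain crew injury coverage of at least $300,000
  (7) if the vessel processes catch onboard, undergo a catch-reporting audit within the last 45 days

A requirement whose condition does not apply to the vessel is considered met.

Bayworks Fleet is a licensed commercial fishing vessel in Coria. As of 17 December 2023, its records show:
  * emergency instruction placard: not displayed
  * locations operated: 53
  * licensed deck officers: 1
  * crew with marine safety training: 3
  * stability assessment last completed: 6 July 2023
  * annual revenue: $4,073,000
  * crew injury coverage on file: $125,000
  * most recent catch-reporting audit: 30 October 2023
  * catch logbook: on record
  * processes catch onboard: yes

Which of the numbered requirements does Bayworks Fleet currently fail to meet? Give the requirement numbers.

1. crew with marine safety training 3 < 5 → not met
2. emergency instruction placard absent → not met
3. licensed deck officers 1 < 2 → not met
4. catch logbook present → met
5. stability assessment 164 days ago vs limit 180 → met
6. crew injury coverage $125,000 < $300,000 → not met
7. condition 'processes catch onboard' holds; catch-reporting audit 48 days ago vs limit 45 → not met
Not met: 1, 2, 3, 6, 7

1, 2, 3, 6, 7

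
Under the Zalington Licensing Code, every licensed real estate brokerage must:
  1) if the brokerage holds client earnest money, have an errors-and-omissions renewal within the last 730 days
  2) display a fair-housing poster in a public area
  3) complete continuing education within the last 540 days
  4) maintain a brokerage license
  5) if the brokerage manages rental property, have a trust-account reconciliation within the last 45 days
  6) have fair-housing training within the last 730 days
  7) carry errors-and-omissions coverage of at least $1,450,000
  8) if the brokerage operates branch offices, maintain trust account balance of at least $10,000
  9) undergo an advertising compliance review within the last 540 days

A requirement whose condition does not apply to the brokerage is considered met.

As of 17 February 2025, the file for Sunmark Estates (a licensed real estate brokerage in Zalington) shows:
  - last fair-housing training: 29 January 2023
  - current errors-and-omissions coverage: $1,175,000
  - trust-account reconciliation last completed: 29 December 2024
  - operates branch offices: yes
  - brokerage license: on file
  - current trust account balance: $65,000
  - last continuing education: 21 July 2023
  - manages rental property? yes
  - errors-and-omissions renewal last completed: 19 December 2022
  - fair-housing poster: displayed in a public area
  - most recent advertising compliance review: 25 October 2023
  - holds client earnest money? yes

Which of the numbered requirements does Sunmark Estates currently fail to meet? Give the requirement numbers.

1, 3, 5, 6, 7

1. condition 'holds client earnest money' holds; errors-and-omissions renewal 791 days ago vs limit 730 → not met
2. fair-housing poster present → met
3. continuing education 577 days ago vs limit 540 → not met
4. brokerage license present → met
5. condition 'manages rental property' holds; trust-account reconciliation 50 days ago vs limit 45 → not met
6. fair-housing training 750 days ago vs limit 730 → not met
7. errors-and-omissions coverage $1,175,000 < $1,450,000 → not met
8. condition 'operates branch offices' holds; trust account balance $65,000 ≥ $10,000 → met
9. advertising compliance review 481 days ago vs limit 540 → met
Not met: 1, 3, 5, 6, 7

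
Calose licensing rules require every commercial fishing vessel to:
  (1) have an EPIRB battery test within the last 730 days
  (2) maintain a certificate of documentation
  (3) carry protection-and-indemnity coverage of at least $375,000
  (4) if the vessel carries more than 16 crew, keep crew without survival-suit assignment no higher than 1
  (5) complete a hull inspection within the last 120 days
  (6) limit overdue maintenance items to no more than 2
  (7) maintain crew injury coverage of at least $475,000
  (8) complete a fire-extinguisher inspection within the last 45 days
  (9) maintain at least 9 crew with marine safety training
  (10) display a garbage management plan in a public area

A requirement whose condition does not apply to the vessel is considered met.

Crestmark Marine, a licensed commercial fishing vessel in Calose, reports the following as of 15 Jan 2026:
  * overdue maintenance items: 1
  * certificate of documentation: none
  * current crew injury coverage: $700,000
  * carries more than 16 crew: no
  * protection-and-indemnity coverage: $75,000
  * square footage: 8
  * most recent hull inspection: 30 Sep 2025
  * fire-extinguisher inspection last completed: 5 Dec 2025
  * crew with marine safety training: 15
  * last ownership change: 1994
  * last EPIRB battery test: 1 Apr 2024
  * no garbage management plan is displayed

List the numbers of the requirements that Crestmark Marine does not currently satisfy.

1. EPIRB battery test 654 days ago vs limit 730 → met
2. certificate of documentation absent → not met
3. protection-and-indemnity coverage $75,000 < $375,000 → not met
4. condition 'carries more than 16 crew' does not hold → requirement n/a → met
5. hull inspection 107 days ago vs limit 120 → met
6. overdue maintenance items 1 ≤ 2 → met
7. crew injury coverage $700,000 ≥ $475,000 → met
8. fire-extinguisher inspection 41 days ago vs limit 45 → met
9. crew with marine safety training 15 ≥ 9 → met
10. garbage management plan absent → not met
Not met: 2, 3, 10

2, 3, 10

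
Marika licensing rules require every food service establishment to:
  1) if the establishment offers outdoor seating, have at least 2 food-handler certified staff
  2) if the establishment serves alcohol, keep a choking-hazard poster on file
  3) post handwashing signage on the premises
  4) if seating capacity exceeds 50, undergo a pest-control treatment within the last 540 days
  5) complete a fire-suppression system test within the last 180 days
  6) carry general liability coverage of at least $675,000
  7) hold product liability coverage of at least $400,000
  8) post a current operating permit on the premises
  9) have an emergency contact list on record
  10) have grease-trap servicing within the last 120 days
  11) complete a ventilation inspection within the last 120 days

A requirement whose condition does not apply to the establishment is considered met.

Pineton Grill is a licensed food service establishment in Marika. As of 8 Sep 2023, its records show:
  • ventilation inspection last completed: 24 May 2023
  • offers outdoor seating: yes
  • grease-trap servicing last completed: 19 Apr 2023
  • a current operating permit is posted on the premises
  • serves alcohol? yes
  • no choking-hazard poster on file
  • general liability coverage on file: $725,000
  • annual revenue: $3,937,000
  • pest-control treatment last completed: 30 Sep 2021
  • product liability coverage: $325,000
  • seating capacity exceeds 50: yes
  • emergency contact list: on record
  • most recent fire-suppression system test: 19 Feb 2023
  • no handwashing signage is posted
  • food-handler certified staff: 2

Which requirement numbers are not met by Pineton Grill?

1. condition 'offers outdoor seating' holds; food-handler certified staff 2 ≥ 2 → met
2. condition 'serves alcohol' holds; choking-hazard poster absent → not met
3. handwashing signage absent → not met
4. condition 'seating capacity exceeds 50' holds; pest-control treatment 708 days ago vs limit 540 → not met
5. fire-suppression system test 201 days ago vs limit 180 → not met
6. general liability coverage $725,000 ≥ $675,000 → met
7. product liability coverage $325,000 < $400,000 → not met
8. current operating permit present → met
9. emergency contact list present → met
10. grease-trap servicing 142 days ago vs limit 120 → not met
11. ventilation inspection 107 days ago vs limit 120 → met
Not met: 2, 3, 4, 5, 7, 10

2, 3, 4, 5, 7, 10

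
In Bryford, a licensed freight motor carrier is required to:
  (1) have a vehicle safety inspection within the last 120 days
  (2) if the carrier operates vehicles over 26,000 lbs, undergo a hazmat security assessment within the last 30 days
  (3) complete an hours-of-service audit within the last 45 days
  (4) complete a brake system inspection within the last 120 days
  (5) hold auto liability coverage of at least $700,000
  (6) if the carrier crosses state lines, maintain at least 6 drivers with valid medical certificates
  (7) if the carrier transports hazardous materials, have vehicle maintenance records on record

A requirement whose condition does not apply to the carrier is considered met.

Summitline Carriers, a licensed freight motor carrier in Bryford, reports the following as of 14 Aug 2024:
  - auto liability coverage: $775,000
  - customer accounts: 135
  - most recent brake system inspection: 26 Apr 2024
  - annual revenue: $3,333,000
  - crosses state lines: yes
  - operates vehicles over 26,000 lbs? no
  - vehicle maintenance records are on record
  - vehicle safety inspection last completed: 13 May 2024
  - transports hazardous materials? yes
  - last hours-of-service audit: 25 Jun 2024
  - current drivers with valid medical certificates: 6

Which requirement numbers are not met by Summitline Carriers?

3

1. vehicle safety inspection 93 days ago vs limit 120 → met
2. condition 'operates vehicles over 26,000 lbs' does not hold → requirement n/a → met
3. hours-of-service audit 50 days ago vs limit 45 → not met
4. brake system inspection 110 days ago vs limit 120 → met
5. auto liability coverage $775,000 ≥ $700,000 → met
6. condition 'crosses state lines' holds; drivers with valid medical certificates 6 ≥ 6 → met
7. condition 'transports hazardous materials' holds; vehicle maintenance records present → met
Not met: 3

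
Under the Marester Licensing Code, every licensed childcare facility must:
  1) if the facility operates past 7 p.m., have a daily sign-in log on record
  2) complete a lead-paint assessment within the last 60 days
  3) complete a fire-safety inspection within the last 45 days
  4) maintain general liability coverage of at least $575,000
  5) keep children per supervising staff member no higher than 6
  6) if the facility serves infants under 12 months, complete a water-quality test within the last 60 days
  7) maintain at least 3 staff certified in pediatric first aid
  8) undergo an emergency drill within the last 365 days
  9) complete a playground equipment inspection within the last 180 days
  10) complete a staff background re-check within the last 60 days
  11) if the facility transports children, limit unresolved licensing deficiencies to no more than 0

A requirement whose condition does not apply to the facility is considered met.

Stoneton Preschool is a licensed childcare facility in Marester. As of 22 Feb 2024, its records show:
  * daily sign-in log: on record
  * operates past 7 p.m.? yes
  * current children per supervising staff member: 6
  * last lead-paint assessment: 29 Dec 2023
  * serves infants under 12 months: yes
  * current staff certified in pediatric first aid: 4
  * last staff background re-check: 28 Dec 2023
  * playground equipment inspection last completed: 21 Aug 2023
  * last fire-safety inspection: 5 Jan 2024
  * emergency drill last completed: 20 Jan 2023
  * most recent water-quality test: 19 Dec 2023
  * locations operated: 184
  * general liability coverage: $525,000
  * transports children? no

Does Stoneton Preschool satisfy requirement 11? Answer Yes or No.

11. condition 'transports children' does not hold → requirement n/a → met

Yes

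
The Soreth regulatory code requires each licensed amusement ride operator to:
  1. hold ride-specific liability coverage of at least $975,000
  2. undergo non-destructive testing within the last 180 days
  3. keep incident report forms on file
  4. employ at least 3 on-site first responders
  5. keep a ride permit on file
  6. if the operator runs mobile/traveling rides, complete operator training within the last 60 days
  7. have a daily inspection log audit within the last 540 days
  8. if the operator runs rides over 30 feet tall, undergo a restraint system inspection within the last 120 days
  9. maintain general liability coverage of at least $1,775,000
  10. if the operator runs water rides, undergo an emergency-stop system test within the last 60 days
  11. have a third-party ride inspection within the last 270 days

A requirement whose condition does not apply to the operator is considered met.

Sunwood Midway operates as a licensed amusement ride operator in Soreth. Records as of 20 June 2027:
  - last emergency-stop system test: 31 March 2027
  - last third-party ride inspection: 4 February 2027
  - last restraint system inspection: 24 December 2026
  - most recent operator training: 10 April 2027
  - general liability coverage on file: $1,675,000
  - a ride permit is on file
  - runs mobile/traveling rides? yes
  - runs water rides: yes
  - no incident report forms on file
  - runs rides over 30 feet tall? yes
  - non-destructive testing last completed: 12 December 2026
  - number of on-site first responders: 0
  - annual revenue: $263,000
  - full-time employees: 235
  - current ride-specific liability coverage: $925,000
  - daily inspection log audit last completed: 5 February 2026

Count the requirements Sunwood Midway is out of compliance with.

8

1. ride-specific liability coverage $925,000 < $975,000 → not met
2. non-destructive testing 190 days ago vs limit 180 → not met
3. incident report forms absent → not met
4. on-site first responders 0 < 3 → not met
5. ride permit present → met
6. condition 'runs mobile/traveling rides' holds; operator training 71 days ago vs limit 60 → not met
7. daily inspection log audit 500 days ago vs limit 540 → met
8. condition 'runs rides over 30 feet tall' holds; restraint system inspection 178 days ago vs limit 120 → not met
9. general liability coverage $1,675,000 < $1,775,000 → not met
10. condition 'runs water rides' holds; emergency-stop system test 81 days ago vs limit 60 → not met
11. third-party ride inspection 136 days ago vs limit 270 → met
Not met: 8 of 11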